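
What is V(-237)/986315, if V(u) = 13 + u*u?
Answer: 56182/986315 ≈ 0.056962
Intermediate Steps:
V(u) = 13 + u**2
V(-237)/986315 = (13 + (-237)**2)/986315 = (13 + 56169)*(1/986315) = 56182*(1/986315) = 56182/986315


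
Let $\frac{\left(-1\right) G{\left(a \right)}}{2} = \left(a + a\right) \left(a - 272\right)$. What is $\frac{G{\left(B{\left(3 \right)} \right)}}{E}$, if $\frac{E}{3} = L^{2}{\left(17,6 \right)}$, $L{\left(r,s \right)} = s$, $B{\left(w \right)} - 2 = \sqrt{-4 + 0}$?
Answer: $\frac{544}{27} + \frac{536 i}{27} \approx 20.148 + 19.852 i$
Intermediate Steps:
$B{\left(w \right)} = 2 + 2 i$ ($B{\left(w \right)} = 2 + \sqrt{-4 + 0} = 2 + \sqrt{-4} = 2 + 2 i$)
$G{\left(a \right)} = - 4 a \left(-272 + a\right)$ ($G{\left(a \right)} = - 2 \left(a + a\right) \left(a - 272\right) = - 2 \cdot 2 a \left(-272 + a\right) = - 4 a \left(-272 + a\right)$)
$E = 108$ ($E = 3 \cdot 6^{2} = 3 \cdot 36 = 108$)
$\frac{G{\left(B{\left(3 \right)} \right)}}{E} = \frac{4 \left(2 + 2 i\right) \left(272 - \left(2 + 2 i\right)\right)}{108} = 4 \left(2 + 2 i\right) \left(272 - \left(2 + 2 i\right)\right) \frac{1}{108} = 4 \left(2 + 2 i\right) \left(270 - 2 i\right) \frac{1}{108} = \frac{\left(2 + 2 i\right) \left(270 - 2 i\right)}{27}$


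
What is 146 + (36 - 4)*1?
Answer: 178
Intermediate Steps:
146 + (36 - 4)*1 = 146 + 32*1 = 146 + 32 = 178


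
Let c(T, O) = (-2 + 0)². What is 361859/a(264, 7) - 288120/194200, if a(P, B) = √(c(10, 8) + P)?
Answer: -7203/4855 + 361859*√67/134 ≈ 22103.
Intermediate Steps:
c(T, O) = 4 (c(T, O) = (-2)² = 4)
a(P, B) = √(4 + P)
361859/a(264, 7) - 288120/194200 = 361859/(√(4 + 264)) - 288120/194200 = 361859/(√268) - 288120*1/194200 = 361859/((2*√67)) - 7203/4855 = 361859*(√67/134) - 7203/4855 = 361859*√67/134 - 7203/4855 = -7203/4855 + 361859*√67/134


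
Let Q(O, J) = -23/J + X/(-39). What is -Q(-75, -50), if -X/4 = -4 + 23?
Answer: -4697/1950 ≈ -2.4087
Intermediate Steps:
X = -76 (X = -4*(-4 + 23) = -4*19 = -76)
Q(O, J) = 76/39 - 23/J (Q(O, J) = -23/J - 76/(-39) = -23/J - 76*(-1/39) = -23/J + 76/39 = 76/39 - 23/J)
-Q(-75, -50) = -(76/39 - 23/(-50)) = -(76/39 - 23*(-1/50)) = -(76/39 + 23/50) = -1*4697/1950 = -4697/1950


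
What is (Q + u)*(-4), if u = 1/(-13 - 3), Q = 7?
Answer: -111/4 ≈ -27.750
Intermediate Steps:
u = -1/16 (u = 1/(-16) = -1/16 ≈ -0.062500)
(Q + u)*(-4) = (7 - 1/16)*(-4) = (111/16)*(-4) = -111/4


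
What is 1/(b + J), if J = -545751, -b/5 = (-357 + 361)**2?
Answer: -1/545831 ≈ -1.8321e-6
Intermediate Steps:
b = -80 (b = -5*(-357 + 361)**2 = -5*4**2 = -5*16 = -80)
1/(b + J) = 1/(-80 - 545751) = 1/(-545831) = -1/545831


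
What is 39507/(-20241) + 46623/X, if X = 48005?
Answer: -24431728/24914595 ≈ -0.98062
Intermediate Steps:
39507/(-20241) + 46623/X = 39507/(-20241) + 46623/48005 = 39507*(-1/20241) + 46623*(1/48005) = -1013/519 + 46623/48005 = -24431728/24914595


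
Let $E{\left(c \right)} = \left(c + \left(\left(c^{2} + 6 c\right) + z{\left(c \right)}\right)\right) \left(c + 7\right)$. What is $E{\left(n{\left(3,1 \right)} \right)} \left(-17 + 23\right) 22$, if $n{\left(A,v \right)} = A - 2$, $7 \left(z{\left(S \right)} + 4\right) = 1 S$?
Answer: $\frac{30624}{7} \approx 4374.9$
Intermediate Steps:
$z{\left(S \right)} = -4 + \frac{S}{7}$ ($z{\left(S \right)} = -4 + \frac{1 S}{7} = -4 + \frac{S}{7}$)
$n{\left(A,v \right)} = -2 + A$ ($n{\left(A,v \right)} = A - 2 = -2 + A$)
$E{\left(c \right)} = \left(7 + c\right) \left(-4 + c^{2} + \frac{50 c}{7}\right)$ ($E{\left(c \right)} = \left(c + \left(\left(c^{2} + 6 c\right) + \left(-4 + \frac{c}{7}\right)\right)\right) \left(c + 7\right) = \left(c + \left(-4 + c^{2} + \frac{43 c}{7}\right)\right) \left(7 + c\right) = \left(-4 + c^{2} + \frac{50 c}{7}\right) \left(7 + c\right) = \left(7 + c\right) \left(-4 + c^{2} + \frac{50 c}{7}\right)$)
$E{\left(n{\left(3,1 \right)} \right)} \left(-17 + 23\right) 22 = \left(-28 + \left(-2 + 3\right)^{3} + 46 \left(-2 + 3\right) + \frac{99 \left(-2 + 3\right)^{2}}{7}\right) \left(-17 + 23\right) 22 = \left(-28 + 1^{3} + 46 \cdot 1 + \frac{99 \cdot 1^{2}}{7}\right) 6 \cdot 22 = \left(-28 + 1 + 46 + \frac{99}{7} \cdot 1\right) 6 \cdot 22 = \left(-28 + 1 + 46 + \frac{99}{7}\right) 6 \cdot 22 = \frac{232}{7} \cdot 6 \cdot 22 = \frac{1392}{7} \cdot 22 = \frac{30624}{7}$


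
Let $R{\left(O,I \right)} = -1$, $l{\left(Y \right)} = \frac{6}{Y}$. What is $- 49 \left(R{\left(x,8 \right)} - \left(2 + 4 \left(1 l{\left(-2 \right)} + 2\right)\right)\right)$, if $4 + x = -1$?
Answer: $-49$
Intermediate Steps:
$x = -5$ ($x = -4 - 1 = -5$)
$- 49 \left(R{\left(x,8 \right)} - \left(2 + 4 \left(1 l{\left(-2 \right)} + 2\right)\right)\right) = - 49 \left(-1 - \left(2 + 4 \left(1 \frac{6}{-2} + 2\right)\right)\right) = - 49 \left(-1 - \left(2 + 4 \left(1 \cdot 6 \left(- \frac{1}{2}\right) + 2\right)\right)\right) = - 49 \left(-1 - \left(2 + 4 \left(1 \left(-3\right) + 2\right)\right)\right) = - 49 \left(-1 - \left(2 + 4 \left(-3 + 2\right)\right)\right) = - 49 \left(-1 - -2\right) = - 49 \left(-1 + \left(4 - 2\right)\right) = - 49 \left(-1 + 2\right) = \left(-49\right) 1 = -49$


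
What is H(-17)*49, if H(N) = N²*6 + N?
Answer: 84133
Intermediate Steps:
H(N) = N + 6*N² (H(N) = 6*N² + N = N + 6*N²)
H(-17)*49 = -17*(1 + 6*(-17))*49 = -17*(1 - 102)*49 = -17*(-101)*49 = 1717*49 = 84133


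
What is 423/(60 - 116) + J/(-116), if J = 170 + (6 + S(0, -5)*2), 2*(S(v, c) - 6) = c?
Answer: -14829/1624 ≈ -9.1312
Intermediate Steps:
S(v, c) = 6 + c/2
J = 183 (J = 170 + (6 + (6 + (1/2)*(-5))*2) = 170 + (6 + (6 - 5/2)*2) = 170 + (6 + (7/2)*2) = 170 + (6 + 7) = 170 + 13 = 183)
423/(60 - 116) + J/(-116) = 423/(60 - 116) + 183/(-116) = 423/(-56) + 183*(-1/116) = 423*(-1/56) - 183/116 = -423/56 - 183/116 = -14829/1624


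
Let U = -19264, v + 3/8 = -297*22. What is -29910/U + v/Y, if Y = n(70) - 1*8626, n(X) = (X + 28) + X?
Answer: 94714245/40733728 ≈ 2.3252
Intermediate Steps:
v = -52275/8 (v = -3/8 - 297*22 = -3/8 - 6534 = -52275/8 ≈ -6534.4)
n(X) = 28 + 2*X (n(X) = (28 + X) + X = 28 + 2*X)
Y = -8458 (Y = (28 + 2*70) - 1*8626 = (28 + 140) - 8626 = 168 - 8626 = -8458)
-29910/U + v/Y = -29910/(-19264) - 52275/8/(-8458) = -29910*(-1/19264) - 52275/8*(-1/8458) = 14955/9632 + 52275/67664 = 94714245/40733728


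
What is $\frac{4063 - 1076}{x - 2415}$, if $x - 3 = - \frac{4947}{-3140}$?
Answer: $- \frac{9379180}{7568733} \approx -1.2392$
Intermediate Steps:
$x = \frac{14367}{3140}$ ($x = 3 - \frac{4947}{-3140} = 3 - - \frac{4947}{3140} = 3 + \frac{4947}{3140} = \frac{14367}{3140} \approx 4.5755$)
$\frac{4063 - 1076}{x - 2415} = \frac{4063 - 1076}{\frac{14367}{3140} - 2415} = \frac{4063 - 1076}{- \frac{7568733}{3140}} = \left(4063 - 1076\right) \left(- \frac{3140}{7568733}\right) = 2987 \left(- \frac{3140}{7568733}\right) = - \frac{9379180}{7568733}$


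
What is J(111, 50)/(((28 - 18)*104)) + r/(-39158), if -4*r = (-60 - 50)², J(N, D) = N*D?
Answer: 11023645/2036216 ≈ 5.4138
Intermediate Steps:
J(N, D) = D*N
r = -3025 (r = -(-60 - 50)²/4 = -¼*(-110)² = -¼*12100 = -3025)
J(111, 50)/(((28 - 18)*104)) + r/(-39158) = (50*111)/(((28 - 18)*104)) - 3025/(-39158) = 5550/((10*104)) - 3025*(-1/39158) = 5550/1040 + 3025/39158 = 5550*(1/1040) + 3025/39158 = 555/104 + 3025/39158 = 11023645/2036216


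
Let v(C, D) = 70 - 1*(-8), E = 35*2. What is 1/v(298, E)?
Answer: 1/78 ≈ 0.012821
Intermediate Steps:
E = 70
v(C, D) = 78 (v(C, D) = 70 + 8 = 78)
1/v(298, E) = 1/78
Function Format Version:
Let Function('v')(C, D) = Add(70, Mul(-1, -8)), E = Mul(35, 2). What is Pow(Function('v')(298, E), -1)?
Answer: Rational(1, 78) ≈ 0.012821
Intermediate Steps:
E = 70
Function('v')(C, D) = 78 (Function('v')(C, D) = Add(70, 8) = 78)
Pow(Function('v')(298, E), -1) = Pow(78, -1) = Rational(1, 78)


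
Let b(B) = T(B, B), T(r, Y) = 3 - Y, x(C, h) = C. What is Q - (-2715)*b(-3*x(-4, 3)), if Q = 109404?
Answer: 84969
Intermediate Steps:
b(B) = 3 - B
Q - (-2715)*b(-3*x(-4, 3)) = 109404 - (-2715)*(3 - (-3)*(-4)) = 109404 - (-2715)*(3 - 1*12) = 109404 - (-2715)*(3 - 12) = 109404 - (-2715)*(-9) = 109404 - 1*24435 = 109404 - 24435 = 84969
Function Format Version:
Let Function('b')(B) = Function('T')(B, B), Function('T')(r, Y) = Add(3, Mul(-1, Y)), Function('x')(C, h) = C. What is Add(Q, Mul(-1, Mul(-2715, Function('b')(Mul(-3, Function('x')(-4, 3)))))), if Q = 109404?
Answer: 84969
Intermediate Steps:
Function('b')(B) = Add(3, Mul(-1, B))
Add(Q, Mul(-1, Mul(-2715, Function('b')(Mul(-3, Function('x')(-4, 3)))))) = Add(109404, Mul(-1, Mul(-2715, Add(3, Mul(-1, Mul(-3, -4)))))) = Add(109404, Mul(-1, Mul(-2715, Add(3, Mul(-1, 12))))) = Add(109404, Mul(-1, Mul(-2715, Add(3, -12)))) = Add(109404, Mul(-1, Mul(-2715, -9))) = Add(109404, Mul(-1, 24435)) = Add(109404, -24435) = 84969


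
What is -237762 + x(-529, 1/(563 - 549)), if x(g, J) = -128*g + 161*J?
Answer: -340077/2 ≈ -1.7004e+5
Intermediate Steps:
-237762 + x(-529, 1/(563 - 549)) = -237762 + (-128*(-529) + 161/(563 - 549)) = -237762 + (67712 + 161/14) = -237762 + (67712 + 161*(1/14)) = -237762 + (67712 + 23/2) = -237762 + 135447/2 = -340077/2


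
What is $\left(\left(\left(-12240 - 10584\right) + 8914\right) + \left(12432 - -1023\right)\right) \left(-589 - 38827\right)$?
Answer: $17934280$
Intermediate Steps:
$\left(\left(\left(-12240 - 10584\right) + 8914\right) + \left(12432 - -1023\right)\right) \left(-589 - 38827\right) = \left(\left(-22824 + 8914\right) + \left(12432 + 1023\right)\right) \left(-39416\right) = \left(-13910 + 13455\right) \left(-39416\right) = \left(-455\right) \left(-39416\right) = 17934280$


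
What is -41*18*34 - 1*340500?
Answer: -365592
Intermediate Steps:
-41*18*34 - 1*340500 = -738*34 - 340500 = -25092 - 340500 = -365592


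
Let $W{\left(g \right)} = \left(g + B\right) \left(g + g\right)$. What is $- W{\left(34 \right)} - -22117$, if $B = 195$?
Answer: $6545$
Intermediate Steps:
$W{\left(g \right)} = 2 g \left(195 + g\right)$ ($W{\left(g \right)} = \left(g + 195\right) \left(g + g\right) = \left(195 + g\right) 2 g = 2 g \left(195 + g\right)$)
$- W{\left(34 \right)} - -22117 = - 2 \cdot 34 \left(195 + 34\right) - -22117 = - 2 \cdot 34 \cdot 229 + 22117 = \left(-1\right) 15572 + 22117 = -15572 + 22117 = 6545$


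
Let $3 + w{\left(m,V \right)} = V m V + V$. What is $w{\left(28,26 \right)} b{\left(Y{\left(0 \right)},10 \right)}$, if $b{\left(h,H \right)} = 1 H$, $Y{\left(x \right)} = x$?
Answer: $189510$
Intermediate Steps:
$b{\left(h,H \right)} = H$
$w{\left(m,V \right)} = -3 + V + m V^{2}$ ($w{\left(m,V \right)} = -3 + \left(V m V + V\right) = -3 + \left(m V^{2} + V\right) = -3 + \left(V + m V^{2}\right) = -3 + V + m V^{2}$)
$w{\left(28,26 \right)} b{\left(Y{\left(0 \right)},10 \right)} = \left(-3 + 26 + 28 \cdot 26^{2}\right) 10 = \left(-3 + 26 + 28 \cdot 676\right) 10 = \left(-3 + 26 + 18928\right) 10 = 18951 \cdot 10 = 189510$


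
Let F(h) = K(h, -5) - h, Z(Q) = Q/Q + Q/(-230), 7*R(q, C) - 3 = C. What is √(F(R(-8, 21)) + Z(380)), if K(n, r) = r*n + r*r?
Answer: 4*√6118/161 ≈ 1.9433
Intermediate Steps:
K(n, r) = r² + n*r (K(n, r) = n*r + r² = r² + n*r)
R(q, C) = 3/7 + C/7
Z(Q) = 1 - Q/230 (Z(Q) = 1 + Q*(-1/230) = 1 - Q/230)
F(h) = 25 - 6*h (F(h) = -5*(h - 5) - h = -5*(-5 + h) - h = (25 - 5*h) - h = 25 - 6*h)
√(F(R(-8, 21)) + Z(380)) = √((25 - 6*(3/7 + (⅐)*21)) + (1 - 1/230*380)) = √((25 - 6*(3/7 + 3)) + (1 - 38/23)) = √((25 - 6*24/7) - 15/23) = √((25 - 144/7) - 15/23) = √(31/7 - 15/23) = √(608/161) = 4*√6118/161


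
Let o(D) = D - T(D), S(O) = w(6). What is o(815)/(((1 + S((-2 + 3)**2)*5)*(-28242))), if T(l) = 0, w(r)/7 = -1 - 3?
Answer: 815/3925638 ≈ 0.00020761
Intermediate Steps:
w(r) = -28 (w(r) = 7*(-1 - 3) = 7*(-4) = -28)
S(O) = -28
o(D) = D (o(D) = D - 1*0 = D + 0 = D)
o(815)/(((1 + S((-2 + 3)**2)*5)*(-28242))) = 815/(((1 - 28*5)*(-28242))) = 815/(((1 - 140)*(-28242))) = 815/((-139*(-28242))) = 815/3925638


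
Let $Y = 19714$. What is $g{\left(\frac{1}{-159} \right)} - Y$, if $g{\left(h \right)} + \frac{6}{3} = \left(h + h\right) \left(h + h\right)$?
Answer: $- \frac{498440192}{25281} \approx -19716.0$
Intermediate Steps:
$g{\left(h \right)} = -2 + 4 h^{2}$ ($g{\left(h \right)} = -2 + \left(h + h\right) \left(h + h\right) = -2 + 2 h 2 h = -2 + 4 h^{2}$)
$g{\left(\frac{1}{-159} \right)} - Y = \left(-2 + 4 \left(\frac{1}{-159}\right)^{2}\right) - 19714 = \left(-2 + 4 \left(- \frac{1}{159}\right)^{2}\right) - 19714 = \left(-2 + 4 \cdot \frac{1}{25281}\right) - 19714 = \left(-2 + \frac{4}{25281}\right) - 19714 = - \frac{50558}{25281} - 19714 = - \frac{498440192}{25281}$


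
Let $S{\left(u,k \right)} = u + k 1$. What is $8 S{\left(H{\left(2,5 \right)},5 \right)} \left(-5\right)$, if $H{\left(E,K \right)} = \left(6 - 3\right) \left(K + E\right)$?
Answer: $-1040$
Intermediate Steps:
$H{\left(E,K \right)} = 3 E + 3 K$ ($H{\left(E,K \right)} = 3 \left(E + K\right) = 3 E + 3 K$)
$S{\left(u,k \right)} = k + u$ ($S{\left(u,k \right)} = u + k = k + u$)
$8 S{\left(H{\left(2,5 \right)},5 \right)} \left(-5\right) = 8 \left(5 + \left(3 \cdot 2 + 3 \cdot 5\right)\right) \left(-5\right) = 8 \left(5 + \left(6 + 15\right)\right) \left(-5\right) = 8 \left(5 + 21\right) \left(-5\right) = 8 \cdot 26 \left(-5\right) = 208 \left(-5\right) = -1040$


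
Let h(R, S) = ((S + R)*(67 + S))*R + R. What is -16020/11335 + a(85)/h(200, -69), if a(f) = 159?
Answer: -55869751/39445800 ≈ -1.4164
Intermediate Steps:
h(R, S) = R + R*(67 + S)*(R + S) (h(R, S) = ((R + S)*(67 + S))*R + R = ((67 + S)*(R + S))*R + R = R*(67 + S)*(R + S) + R = R + R*(67 + S)*(R + S))
-16020/11335 + a(85)/h(200, -69) = -16020/11335 + 159/((200*(1 + (-69)² + 67*200 + 67*(-69) + 200*(-69)))) = -16020*1/11335 + 159/((200*(1 + 4761 + 13400 - 4623 - 13800))) = -3204/2267 + 159/((200*(-261))) = -3204/2267 + 159/(-52200) = -3204/2267 + 159*(-1/52200) = -3204/2267 - 53/17400 = -55869751/39445800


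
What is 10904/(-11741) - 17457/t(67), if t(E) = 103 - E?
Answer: -68451727/140892 ≈ -485.85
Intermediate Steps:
10904/(-11741) - 17457/t(67) = 10904/(-11741) - 17457/(103 - 1*67) = 10904*(-1/11741) - 17457/(103 - 67) = -10904/11741 - 17457/36 = -10904/11741 - 17457*1/36 = -10904/11741 - 5819/12 = -68451727/140892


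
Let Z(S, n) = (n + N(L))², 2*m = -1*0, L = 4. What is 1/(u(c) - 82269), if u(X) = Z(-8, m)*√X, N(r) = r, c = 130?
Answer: -82269/6768155081 - 16*√130/6768155081 ≈ -1.2182e-5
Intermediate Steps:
m = 0 (m = (-1*0)/2 = (½)*0 = 0)
Z(S, n) = (4 + n)² (Z(S, n) = (n + 4)² = (4 + n)²)
u(X) = 16*√X (u(X) = (4 + 0)²*√X = 4²*√X = 16*√X)
1/(u(c) - 82269) = 1/(16*√130 - 82269) = 1/(-82269 + 16*√130)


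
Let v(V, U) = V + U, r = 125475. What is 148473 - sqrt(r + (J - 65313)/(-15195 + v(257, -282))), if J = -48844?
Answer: 148473 - sqrt(7266955114885)/7610 ≈ 1.4812e+5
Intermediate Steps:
v(V, U) = U + V
148473 - sqrt(r + (J - 65313)/(-15195 + v(257, -282))) = 148473 - sqrt(125475 + (-48844 - 65313)/(-15195 + (-282 + 257))) = 148473 - sqrt(125475 - 114157/(-15195 - 25)) = 148473 - sqrt(125475 - 114157/(-15220)) = 148473 - sqrt(125475 - 114157*(-1/15220)) = 148473 - sqrt(125475 + 114157/15220) = 148473 - sqrt(1909843657/15220) = 148473 - sqrt(7266955114885)/7610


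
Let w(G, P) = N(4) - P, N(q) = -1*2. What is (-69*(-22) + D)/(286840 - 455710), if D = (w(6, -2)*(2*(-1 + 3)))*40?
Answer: -253/28145 ≈ -0.0089892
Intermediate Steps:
N(q) = -2
w(G, P) = -2 - P
D = 0 (D = ((-2 - 1*(-2))*(2*(-1 + 3)))*40 = ((-2 + 2)*(2*2))*40 = (0*4)*40 = 0*40 = 0)
(-69*(-22) + D)/(286840 - 455710) = (-69*(-22) + 0)/(286840 - 455710) = (1518 + 0)/(-168870) = 1518*(-1/168870) = -253/28145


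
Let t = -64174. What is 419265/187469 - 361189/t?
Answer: 94617652751/12030635606 ≈ 7.8647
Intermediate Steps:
419265/187469 - 361189/t = 419265/187469 - 361189/(-64174) = 419265*(1/187469) - 361189*(-1/64174) = 419265/187469 + 361189/64174 = 94617652751/12030635606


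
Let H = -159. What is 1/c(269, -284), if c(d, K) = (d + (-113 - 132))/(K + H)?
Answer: -443/24 ≈ -18.458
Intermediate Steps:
c(d, K) = (-245 + d)/(-159 + K) (c(d, K) = (d + (-113 - 132))/(K - 159) = (d - 245)/(-159 + K) = (-245 + d)/(-159 + K))
1/c(269, -284) = 1/((-245 + 269)/(-159 - 284)) = 1/(24/(-443)) = 1/(-1/443*24) = 1/(-24/443) = -443/24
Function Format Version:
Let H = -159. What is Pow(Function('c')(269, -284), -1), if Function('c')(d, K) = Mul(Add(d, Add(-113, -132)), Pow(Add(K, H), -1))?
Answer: Rational(-443, 24) ≈ -18.458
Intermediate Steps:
Function('c')(d, K) = Mul(Pow(Add(-159, K), -1), Add(-245, d)) (Function('c')(d, K) = Mul(Add(d, Add(-113, -132)), Pow(Add(K, -159), -1)) = Mul(Add(d, -245), Pow(Add(-159, K), -1)) = Mul(Add(-245, d), Pow(Add(-159, K), -1)) = Mul(Pow(Add(-159, K), -1), Add(-245, d)))
Pow(Function('c')(269, -284), -1) = Pow(Mul(Pow(Add(-159, -284), -1), Add(-245, 269)), -1) = Pow(Mul(Pow(-443, -1), 24), -1) = Pow(Mul(Rational(-1, 443), 24), -1) = Pow(Rational(-24, 443), -1) = Rational(-443, 24)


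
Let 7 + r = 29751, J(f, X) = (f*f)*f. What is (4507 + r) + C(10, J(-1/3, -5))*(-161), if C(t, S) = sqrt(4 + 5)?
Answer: 33768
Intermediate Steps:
J(f, X) = f**3 (J(f, X) = f**2*f = f**3)
C(t, S) = 3 (C(t, S) = sqrt(9) = 3)
r = 29744 (r = -7 + 29751 = 29744)
(4507 + r) + C(10, J(-1/3, -5))*(-161) = (4507 + 29744) + 3*(-161) = 34251 - 483 = 33768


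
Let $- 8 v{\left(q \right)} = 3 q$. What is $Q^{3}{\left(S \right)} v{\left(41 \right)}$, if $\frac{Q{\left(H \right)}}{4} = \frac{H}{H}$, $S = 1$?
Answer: $-984$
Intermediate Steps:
$Q{\left(H \right)} = 4$ ($Q{\left(H \right)} = 4 \frac{H}{H} = 4 \cdot 1 = 4$)
$v{\left(q \right)} = - \frac{3 q}{8}$
$Q^{3}{\left(S \right)} v{\left(41 \right)} = 4^{3} \left(\left(- \frac{3}{8}\right) 41\right) = 64 \left(- \frac{123}{8}\right) = -984$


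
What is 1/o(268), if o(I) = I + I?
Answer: 1/536 ≈ 0.0018657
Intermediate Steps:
o(I) = 2*I
1/o(268) = 1/(2*268) = 1/536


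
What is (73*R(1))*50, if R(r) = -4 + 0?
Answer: -14600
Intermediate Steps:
R(r) = -4
(73*R(1))*50 = (73*(-4))*50 = -292*50 = -14600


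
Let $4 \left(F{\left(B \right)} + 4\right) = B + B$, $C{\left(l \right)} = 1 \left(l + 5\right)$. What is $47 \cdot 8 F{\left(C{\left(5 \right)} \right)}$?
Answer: $376$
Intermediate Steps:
$C{\left(l \right)} = 5 + l$ ($C{\left(l \right)} = 1 \left(5 + l\right) = 5 + l$)
$F{\left(B \right)} = -4 + \frac{B}{2}$ ($F{\left(B \right)} = -4 + \frac{B + B}{4} = -4 + \frac{2 B}{4} = -4 + \frac{B}{2}$)
$47 \cdot 8 F{\left(C{\left(5 \right)} \right)} = 47 \cdot 8 \left(-4 + \frac{5 + 5}{2}\right) = 376 \left(-4 + \frac{1}{2} \cdot 10\right) = 376 \left(-4 + 5\right) = 376 \cdot 1 = 376$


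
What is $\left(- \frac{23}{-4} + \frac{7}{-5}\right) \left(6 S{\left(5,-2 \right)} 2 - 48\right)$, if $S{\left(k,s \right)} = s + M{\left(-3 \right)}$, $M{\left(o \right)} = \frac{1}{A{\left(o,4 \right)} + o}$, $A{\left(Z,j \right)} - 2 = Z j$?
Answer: $- \frac{20619}{65} \approx -317.22$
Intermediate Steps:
$A{\left(Z,j \right)} = 2 + Z j$
$M{\left(o \right)} = \frac{1}{2 + 5 o}$ ($M{\left(o \right)} = \frac{1}{\left(2 + o 4\right) + o} = \frac{1}{\left(2 + 4 o\right) + o} = \frac{1}{2 + 5 o}$)
$S{\left(k,s \right)} = - \frac{1}{13} + s$ ($S{\left(k,s \right)} = s + \frac{1}{2 + 5 \left(-3\right)} = s + \frac{1}{2 - 15} = s + \frac{1}{-13} = s - \frac{1}{13} = - \frac{1}{13} + s$)
$\left(- \frac{23}{-4} + \frac{7}{-5}\right) \left(6 S{\left(5,-2 \right)} 2 - 48\right) = \left(- \frac{23}{-4} + \frac{7}{-5}\right) \left(6 \left(- \frac{1}{13} - 2\right) 2 - 48\right) = \left(\left(-23\right) \left(- \frac{1}{4}\right) + 7 \left(- \frac{1}{5}\right)\right) \left(6 \left(- \frac{27}{13}\right) 2 - 48\right) = \left(\frac{23}{4} - \frac{7}{5}\right) \left(\left(- \frac{162}{13}\right) 2 - 48\right) = \frac{87 \left(- \frac{324}{13} - 48\right)}{20} = \frac{87}{20} \left(- \frac{948}{13}\right) = - \frac{20619}{65}$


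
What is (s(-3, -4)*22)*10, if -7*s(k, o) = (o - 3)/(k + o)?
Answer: -220/7 ≈ -31.429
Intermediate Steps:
s(k, o) = -(-3 + o)/(7*(k + o)) (s(k, o) = -(o - 3)/(7*(k + o)) = -(-3 + o)/(7*(k + o)))
(s(-3, -4)*22)*10 = (((3 - 1*(-4))/(7*(-3 - 4)))*22)*10 = (((⅐)*(3 + 4)/(-7))*22)*10 = (((⅐)*(-⅐)*7)*22)*10 = -⅐*22*10 = -22/7*10 = -220/7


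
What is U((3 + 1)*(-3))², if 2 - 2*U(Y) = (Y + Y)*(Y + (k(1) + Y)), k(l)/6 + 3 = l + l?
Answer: 128881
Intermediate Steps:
k(l) = -18 + 12*l (k(l) = -18 + 6*(l + l) = -18 + 6*(2*l) = -18 + 12*l)
U(Y) = 1 - Y*(-6 + 2*Y) (U(Y) = 1 - (Y + Y)*(Y + ((-18 + 12*1) + Y))/2 = 1 - 2*Y*(Y + ((-18 + 12) + Y))/2 = 1 - 2*Y*(Y + (-6 + Y))/2 = 1 - 2*Y*(-6 + 2*Y)/2 = 1 - Y*(-6 + 2*Y))
U((3 + 1)*(-3))² = (1 - 2*9*(3 + 1)² + 6*((3 + 1)*(-3)))² = (1 - 2*(4*(-3))² + 6*(4*(-3)))² = (1 - 2*(-12)² + 6*(-12))² = (1 - 2*144 - 72)² = (1 - 288 - 72)² = (-359)² = 128881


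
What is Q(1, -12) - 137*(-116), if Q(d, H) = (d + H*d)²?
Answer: 16013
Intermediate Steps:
Q(1, -12) - 137*(-116) = 1²*(1 - 12)² - 137*(-116) = 1*(-11)² + 15892 = 1*121 + 15892 = 121 + 15892 = 16013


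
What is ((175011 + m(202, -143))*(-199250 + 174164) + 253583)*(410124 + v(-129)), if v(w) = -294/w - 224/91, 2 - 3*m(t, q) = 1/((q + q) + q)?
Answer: -143924978046032308530/79937 ≈ -1.8005e+15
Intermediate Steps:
m(t, q) = ⅔ - 1/(9*q) (m(t, q) = ⅔ - 1/(3*((q + q) + q)) = ⅔ - 1/(3*(2*q + q)) = ⅔ - 1/(3*q)/3 = ⅔ - 1/(9*q))
v(w) = -32/13 - 294/w (v(w) = -294/w - 224*1/91 = -294/w - 32/13 = -32/13 - 294/w)
((175011 + m(202, -143))*(-199250 + 174164) + 253583)*(410124 + v(-129)) = ((175011 + (⅑)*(-1 + 6*(-143))/(-143))*(-199250 + 174164) + 253583)*(410124 + (-32/13 - 294/(-129))) = ((175011 + (⅑)*(-1/143)*(-1 - 858))*(-25086) + 253583)*(410124 + (-32/13 - 294*(-1/129))) = ((175011 + (⅑)*(-1/143)*(-859))*(-25086) + 253583)*(410124 + (-32/13 + 98/43)) = ((175011 + 859/1287)*(-25086) + 253583)*(410124 - 102/559) = ((225240016/1287)*(-25086) + 253583)*(229259214/559) = (-1883457013792/429 + 253583)*(229259214/559) = -1883348226685/429*229259214/559 = -143924978046032308530/79937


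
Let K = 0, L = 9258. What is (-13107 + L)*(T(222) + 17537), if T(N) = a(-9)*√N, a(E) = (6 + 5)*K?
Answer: -67499913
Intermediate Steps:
a(E) = 0 (a(E) = (6 + 5)*0 = 11*0 = 0)
T(N) = 0 (T(N) = 0*√N = 0)
(-13107 + L)*(T(222) + 17537) = (-13107 + 9258)*(0 + 17537) = -3849*17537 = -67499913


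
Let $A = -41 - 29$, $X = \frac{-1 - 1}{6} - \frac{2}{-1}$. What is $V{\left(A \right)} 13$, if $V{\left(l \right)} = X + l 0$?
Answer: $\frac{65}{3} \approx 21.667$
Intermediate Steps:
$X = \frac{5}{3}$ ($X = \left(-2\right) \frac{1}{6} - -2 = - \frac{1}{3} + 2 = \frac{5}{3} \approx 1.6667$)
$A = -70$
$V{\left(l \right)} = \frac{5}{3}$ ($V{\left(l \right)} = \frac{5}{3} + l 0 = \frac{5}{3} + 0 = \frac{5}{3}$)
$V{\left(A \right)} 13 = \frac{5}{3} \cdot 13 = \frac{65}{3}$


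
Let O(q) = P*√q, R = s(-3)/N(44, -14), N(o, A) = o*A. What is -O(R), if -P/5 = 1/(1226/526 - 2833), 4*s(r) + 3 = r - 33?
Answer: -1315*√6006/458591056 ≈ -0.00022222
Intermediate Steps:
N(o, A) = A*o
s(r) = -9 + r/4 (s(r) = -¾ + (r - 33)/4 = -¾ + (-33 + r)/4 = -¾ + (-33/4 + r/4) = -9 + r/4)
P = 1315/744466 (P = -5/(1226/526 - 2833) = -5/(1226*(1/526) - 2833) = -5/(613/263 - 2833) = -5/(-744466/263) = -5*(-263/744466) = 1315/744466 ≈ 0.0017664)
R = 39/2464 (R = (-9 + (¼)*(-3))/((-14*44)) = (-9 - ¾)/(-616) = -39/4*(-1/616) = 39/2464 ≈ 0.015828)
O(q) = 1315*√q/744466
-O(R) = -1315*√(39/2464)/744466 = -1315*√6006/616/744466 = -1315*√6006/458591056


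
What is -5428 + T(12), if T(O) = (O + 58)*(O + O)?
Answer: -3748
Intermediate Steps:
T(O) = 2*O*(58 + O) (T(O) = (58 + O)*(2*O) = 2*O*(58 + O))
-5428 + T(12) = -5428 + 2*12*(58 + 12) = -5428 + 2*12*70 = -5428 + 1680 = -3748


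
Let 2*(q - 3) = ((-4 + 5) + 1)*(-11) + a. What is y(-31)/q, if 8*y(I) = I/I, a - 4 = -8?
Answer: -1/80 ≈ -0.012500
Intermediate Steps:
a = -4 (a = 4 - 8 = -4)
y(I) = ⅛ (y(I) = (I/I)/8 = (⅛)*1 = ⅛)
q = -10 (q = 3 + (((-4 + 5) + 1)*(-11) - 4)/2 = 3 + ((1 + 1)*(-11) - 4)/2 = 3 + (2*(-11) - 4)/2 = 3 + (-22 - 4)/2 = 3 + (½)*(-26) = 3 - 13 = -10)
y(-31)/q = (⅛)/(-10) = (⅛)*(-⅒) = -1/80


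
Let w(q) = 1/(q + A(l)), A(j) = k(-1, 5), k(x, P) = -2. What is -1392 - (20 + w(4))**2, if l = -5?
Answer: -7249/4 ≈ -1812.3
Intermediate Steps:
A(j) = -2
w(q) = 1/(-2 + q) (w(q) = 1/(q - 2) = 1/(-2 + q))
-1392 - (20 + w(4))**2 = -1392 - (20 + 1/(-2 + 4))**2 = -1392 - (20 + 1/2)**2 = -1392 - (41/2)**2 = -1392 - 1*1681/4 = -1392 - 1681/4 = -7249/4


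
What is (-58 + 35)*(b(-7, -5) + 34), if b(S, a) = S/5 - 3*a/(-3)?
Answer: -3174/5 ≈ -634.80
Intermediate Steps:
b(S, a) = a + S/5 (b(S, a) = S*(⅕) - 3*a*(-⅓) = S/5 + a = a + S/5)
(-58 + 35)*(b(-7, -5) + 34) = (-58 + 35)*((-5 + (⅕)*(-7)) + 34) = -23*((-5 - 7/5) + 34) = -23*(-32/5 + 34) = -23*138/5 = -3174/5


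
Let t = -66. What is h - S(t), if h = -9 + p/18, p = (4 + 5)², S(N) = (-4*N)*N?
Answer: 34839/2 ≈ 17420.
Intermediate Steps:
S(N) = -4*N²
p = 81 (p = 9² = 81)
h = -9/2 (h = -9 + 81/18 = -9 + (1/18)*81 = -9 + 9/2 = -9/2 ≈ -4.5000)
h - S(t) = -9/2 - (-4)*(-66)² = -9/2 - (-4)*4356 = -9/2 - 1*(-17424) = -9/2 + 17424 = 34839/2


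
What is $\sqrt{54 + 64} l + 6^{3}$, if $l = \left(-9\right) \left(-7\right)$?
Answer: $216 + 63 \sqrt{118} \approx 900.36$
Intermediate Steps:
$l = 63$
$\sqrt{54 + 64} l + 6^{3} = \sqrt{54 + 64} \cdot 63 + 6^{3} = \sqrt{118} \cdot 63 + 216 = 63 \sqrt{118} + 216 = 216 + 63 \sqrt{118}$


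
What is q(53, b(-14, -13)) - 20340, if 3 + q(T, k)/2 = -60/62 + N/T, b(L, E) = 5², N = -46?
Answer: -33434510/1643 ≈ -20350.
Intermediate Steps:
b(L, E) = 25
q(T, k) = -246/31 - 92/T (q(T, k) = -6 + 2*(-60/62 - 46/T) = -6 + 2*(-60*1/62 - 46/T) = -6 + 2*(-30/31 - 46/T) = -6 + (-60/31 - 92/T) = -246/31 - 92/T)
q(53, b(-14, -13)) - 20340 = (-246/31 - 92/53) - 20340 = -15890/1643 - 20340 = -33434510/1643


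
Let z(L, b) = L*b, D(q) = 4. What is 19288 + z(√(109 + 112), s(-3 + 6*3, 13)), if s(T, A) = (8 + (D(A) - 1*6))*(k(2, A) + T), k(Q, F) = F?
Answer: 19288 + 168*√221 ≈ 21786.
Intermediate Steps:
s(T, A) = 6*A + 6*T (s(T, A) = (8 + (4 - 1*6))*(A + T) = (8 + (4 - 6))*(A + T) = (8 - 2)*(A + T) = 6*(A + T) = 6*A + 6*T)
19288 + z(√(109 + 112), s(-3 + 6*3, 13)) = 19288 + √(109 + 112)*(6*13 + 6*(-3 + 6*3)) = 19288 + √221*(78 + 6*(-3 + 18)) = 19288 + √221*(78 + 6*15) = 19288 + √221*(78 + 90) = 19288 + √221*168 = 19288 + 168*√221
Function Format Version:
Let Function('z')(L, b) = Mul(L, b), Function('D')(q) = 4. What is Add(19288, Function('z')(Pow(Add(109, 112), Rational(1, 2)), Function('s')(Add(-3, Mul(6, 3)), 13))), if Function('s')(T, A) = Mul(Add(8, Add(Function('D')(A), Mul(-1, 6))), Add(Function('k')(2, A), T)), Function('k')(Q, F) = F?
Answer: Add(19288, Mul(168, Pow(221, Rational(1, 2)))) ≈ 21786.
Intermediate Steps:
Function('s')(T, A) = Add(Mul(6, A), Mul(6, T)) (Function('s')(T, A) = Mul(Add(8, Add(4, Mul(-1, 6))), Add(A, T)) = Mul(Add(8, Add(4, -6)), Add(A, T)) = Mul(Add(8, -2), Add(A, T)) = Mul(6, Add(A, T)) = Add(Mul(6, A), Mul(6, T)))
Add(19288, Function('z')(Pow(Add(109, 112), Rational(1, 2)), Function('s')(Add(-3, Mul(6, 3)), 13))) = Add(19288, Mul(Pow(Add(109, 112), Rational(1, 2)), Add(Mul(6, 13), Mul(6, Add(-3, Mul(6, 3)))))) = Add(19288, Mul(Pow(221, Rational(1, 2)), Add(78, Mul(6, Add(-3, 18))))) = Add(19288, Mul(Pow(221, Rational(1, 2)), Add(78, Mul(6, 15)))) = Add(19288, Mul(Pow(221, Rational(1, 2)), Add(78, 90))) = Add(19288, Mul(Pow(221, Rational(1, 2)), 168)) = Add(19288, Mul(168, Pow(221, Rational(1, 2))))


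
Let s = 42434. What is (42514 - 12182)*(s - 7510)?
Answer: 1059314768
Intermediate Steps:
(42514 - 12182)*(s - 7510) = (42514 - 12182)*(42434 - 7510) = 30332*34924 = 1059314768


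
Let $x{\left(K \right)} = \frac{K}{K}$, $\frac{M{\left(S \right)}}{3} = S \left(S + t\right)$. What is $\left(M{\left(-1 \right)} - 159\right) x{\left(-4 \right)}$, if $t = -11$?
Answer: $-123$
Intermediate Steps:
$M{\left(S \right)} = 3 S \left(-11 + S\right)$ ($M{\left(S \right)} = 3 S \left(S - 11\right) = 3 S \left(-11 + S\right)$)
$x{\left(K \right)} = 1$
$\left(M{\left(-1 \right)} - 159\right) x{\left(-4 \right)} = \left(3 \left(-1\right) \left(-11 - 1\right) - 159\right) 1 = \left(3 \left(-1\right) \left(-12\right) - 159\right) 1 = \left(36 - 159\right) 1 = \left(-123\right) 1 = -123$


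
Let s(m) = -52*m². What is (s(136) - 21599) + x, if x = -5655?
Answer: -989046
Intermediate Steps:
(s(136) - 21599) + x = (-52*136² - 21599) - 5655 = (-52*18496 - 21599) - 5655 = (-961792 - 21599) - 5655 = -983391 - 5655 = -989046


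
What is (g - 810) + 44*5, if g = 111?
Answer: -479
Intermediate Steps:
(g - 810) + 44*5 = (111 - 810) + 44*5 = -699 + 220 = -479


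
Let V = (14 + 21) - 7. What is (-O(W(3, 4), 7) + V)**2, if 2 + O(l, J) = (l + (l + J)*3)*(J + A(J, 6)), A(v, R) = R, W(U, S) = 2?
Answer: 120409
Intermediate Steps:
O(l, J) = -2 + (6 + J)*(3*J + 4*l) (O(l, J) = -2 + (l + (l + J)*3)*(J + 6) = -2 + (l + (J + l)*3)*(6 + J) = -2 + (l + (3*J + 3*l))*(6 + J) = -2 + (3*J + 4*l)*(6 + J) = -2 + (6 + J)*(3*J + 4*l))
V = 28 (V = 35 - 7 = 28)
(-O(W(3, 4), 7) + V)**2 = (-(-2 + 3*7**2 + 18*7 + 24*2 + 4*7*2) + 28)**2 = (-(-2 + 3*49 + 126 + 48 + 56) + 28)**2 = (-(-2 + 147 + 126 + 48 + 56) + 28)**2 = (-1*375 + 28)**2 = (-375 + 28)**2 = (-347)**2 = 120409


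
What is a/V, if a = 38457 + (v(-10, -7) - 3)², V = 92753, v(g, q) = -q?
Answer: 38473/92753 ≈ 0.41479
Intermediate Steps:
a = 38473 (a = 38457 + (-1*(-7) - 3)² = 38457 + (7 - 3)² = 38457 + 4² = 38457 + 16 = 38473)
a/V = 38473/92753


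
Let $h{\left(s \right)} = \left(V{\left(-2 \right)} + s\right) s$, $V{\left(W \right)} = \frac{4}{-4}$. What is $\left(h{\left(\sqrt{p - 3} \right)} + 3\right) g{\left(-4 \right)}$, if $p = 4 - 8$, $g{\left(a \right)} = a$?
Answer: $16 + 4 i \sqrt{7} \approx 16.0 + 10.583 i$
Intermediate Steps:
$V{\left(W \right)} = -1$ ($V{\left(W \right)} = 4 \left(- \frac{1}{4}\right) = -1$)
$p = -4$ ($p = 4 - 8 = -4$)
$h{\left(s \right)} = s \left(-1 + s\right)$ ($h{\left(s \right)} = \left(-1 + s\right) s = s \left(-1 + s\right)$)
$\left(h{\left(\sqrt{p - 3} \right)} + 3\right) g{\left(-4 \right)} = \left(\sqrt{-4 - 3} \left(-1 + \sqrt{-4 - 3}\right) + 3\right) \left(-4\right) = \left(\sqrt{-7} \left(-1 + \sqrt{-7}\right) + 3\right) \left(-4\right) = \left(i \sqrt{7} \left(-1 + i \sqrt{7}\right) + 3\right) \left(-4\right) = \left(3 + i \sqrt{7} \left(-1 + i \sqrt{7}\right)\right) \left(-4\right) = -12 - 4 i \sqrt{7} \left(-1 + i \sqrt{7}\right)$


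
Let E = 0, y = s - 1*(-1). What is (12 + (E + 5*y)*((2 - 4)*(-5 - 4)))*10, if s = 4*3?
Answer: 11820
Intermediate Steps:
s = 12
y = 13 (y = 12 - 1*(-1) = 12 + 1 = 13)
(12 + (E + 5*y)*((2 - 4)*(-5 - 4)))*10 = (12 + (0 + 5*13)*((2 - 4)*(-5 - 4)))*10 = (12 + (0 + 65)*(-2*(-9)))*10 = (12 + 65*18)*10 = (12 + 1170)*10 = 1182*10 = 11820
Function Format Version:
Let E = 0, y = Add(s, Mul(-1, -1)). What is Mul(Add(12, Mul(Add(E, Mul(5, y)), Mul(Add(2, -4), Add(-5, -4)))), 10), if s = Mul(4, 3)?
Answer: 11820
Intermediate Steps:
s = 12
y = 13 (y = Add(12, Mul(-1, -1)) = Add(12, 1) = 13)
Mul(Add(12, Mul(Add(E, Mul(5, y)), Mul(Add(2, -4), Add(-5, -4)))), 10) = Mul(Add(12, Mul(Add(0, Mul(5, 13)), Mul(Add(2, -4), Add(-5, -4)))), 10) = Mul(Add(12, Mul(Add(0, 65), Mul(-2, -9))), 10) = Mul(Add(12, Mul(65, 18)), 10) = Mul(Add(12, 1170), 10) = Mul(1182, 10) = 11820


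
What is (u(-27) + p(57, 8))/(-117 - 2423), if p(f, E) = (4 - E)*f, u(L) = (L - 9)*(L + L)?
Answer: -429/635 ≈ -0.67559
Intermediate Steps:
u(L) = 2*L*(-9 + L) (u(L) = (-9 + L)*(2*L) = 2*L*(-9 + L))
p(f, E) = f*(4 - E)
(u(-27) + p(57, 8))/(-117 - 2423) = (2*(-27)*(-9 - 27) + 57*(4 - 1*8))/(-117 - 2423) = (2*(-27)*(-36) + 57*(4 - 8))/(-2540) = (1944 + 57*(-4))*(-1/2540) = (1944 - 228)*(-1/2540) = 1716*(-1/2540) = -429/635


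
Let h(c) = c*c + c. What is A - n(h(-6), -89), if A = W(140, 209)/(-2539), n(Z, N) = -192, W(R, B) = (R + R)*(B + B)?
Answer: 370448/2539 ≈ 145.90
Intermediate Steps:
h(c) = c + c**2 (h(c) = c**2 + c = c + c**2)
W(R, B) = 4*B*R (W(R, B) = (2*R)*(2*B) = 4*B*R)
A = -117040/2539 (A = (4*209*140)/(-2539) = 117040*(-1/2539) = -117040/2539 ≈ -46.097)
A - n(h(-6), -89) = -117040/2539 - 1*(-192) = -117040/2539 + 192 = 370448/2539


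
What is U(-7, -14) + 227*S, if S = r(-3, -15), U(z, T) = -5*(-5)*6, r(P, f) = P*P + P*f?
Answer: 12408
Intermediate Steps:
r(P, f) = P² + P*f
U(z, T) = 150 (U(z, T) = 25*6 = 150)
S = 54 (S = -3*(-3 - 15) = -3*(-18) = 54)
U(-7, -14) + 227*S = 150 + 227*54 = 150 + 12258 = 12408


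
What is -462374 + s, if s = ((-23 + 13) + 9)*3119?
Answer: -465493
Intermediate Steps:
s = -3119 (s = (-10 + 9)*3119 = -1*3119 = -3119)
-462374 + s = -462374 - 3119 = -465493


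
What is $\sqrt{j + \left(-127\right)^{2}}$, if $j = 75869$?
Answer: $3 \sqrt{10222} \approx 303.31$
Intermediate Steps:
$\sqrt{j + \left(-127\right)^{2}} = \sqrt{75869 + \left(-127\right)^{2}} = \sqrt{75869 + 16129} = \sqrt{91998} = 3 \sqrt{10222}$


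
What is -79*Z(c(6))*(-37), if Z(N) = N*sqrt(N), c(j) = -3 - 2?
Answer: -14615*I*sqrt(5) ≈ -32680.0*I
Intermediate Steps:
c(j) = -5
Z(N) = N**(3/2)
-79*Z(c(6))*(-37) = -(-395)*I*sqrt(5)*(-37) = (395*I*sqrt(5))*(-37) = -14615*I*sqrt(5)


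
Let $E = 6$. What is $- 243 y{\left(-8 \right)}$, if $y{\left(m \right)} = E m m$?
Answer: $-93312$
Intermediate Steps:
$y{\left(m \right)} = 6 m^{2}$ ($y{\left(m \right)} = 6 m m = 6 m^{2}$)
$- 243 y{\left(-8 \right)} = - 243 \cdot 6 \left(-8\right)^{2} = - 243 \cdot 6 \cdot 64 = \left(-243\right) 384 = -93312$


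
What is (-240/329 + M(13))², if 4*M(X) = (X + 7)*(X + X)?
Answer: 1808800900/108241 ≈ 16711.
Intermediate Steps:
M(X) = X*(7 + X)/2 (M(X) = ((X + 7)*(X + X))/4 = ((7 + X)*(2*X))/4 = (2*X*(7 + X))/4 = X*(7 + X)/2)
(-240/329 + M(13))² = (-240/329 + (½)*13*(7 + 13))² = (-240*1/329 + (½)*13*20)² = (-240/329 + 130)² = (42530/329)² = 1808800900/108241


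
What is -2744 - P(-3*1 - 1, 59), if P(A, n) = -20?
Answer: -2724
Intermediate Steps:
-2744 - P(-3*1 - 1, 59) = -2744 - 1*(-20) = -2744 + 20 = -2724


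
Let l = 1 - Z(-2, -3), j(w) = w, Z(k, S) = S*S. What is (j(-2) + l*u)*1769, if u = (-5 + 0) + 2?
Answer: 38918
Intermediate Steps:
Z(k, S) = S²
l = -8 (l = 1 - 1*(-3)² = 1 - 1*9 = 1 - 9 = -8)
u = -3 (u = -5 + 2 = -3)
(j(-2) + l*u)*1769 = (-2 - 8*(-3))*1769 = (-2 + 24)*1769 = 22*1769 = 38918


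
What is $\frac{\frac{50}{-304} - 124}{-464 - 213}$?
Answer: $\frac{18873}{102904} \approx 0.1834$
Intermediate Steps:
$\frac{\frac{50}{-304} - 124}{-464 - 213} = \frac{50 \left(- \frac{1}{304}\right) - 124}{-677} = \left(- \frac{25}{152} - 124\right) \left(- \frac{1}{677}\right) = \left(- \frac{18873}{152}\right) \left(- \frac{1}{677}\right) = \frac{18873}{102904}$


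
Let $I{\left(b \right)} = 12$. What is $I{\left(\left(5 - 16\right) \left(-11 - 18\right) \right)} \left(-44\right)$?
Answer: $-528$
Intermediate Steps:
$I{\left(\left(5 - 16\right) \left(-11 - 18\right) \right)} \left(-44\right) = 12 \left(-44\right) = -528$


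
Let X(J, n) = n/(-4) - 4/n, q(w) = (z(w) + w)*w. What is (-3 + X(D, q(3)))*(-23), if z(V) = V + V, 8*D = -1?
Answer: 24587/108 ≈ 227.66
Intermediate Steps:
D = -⅛ (D = (⅛)*(-1) = -⅛ ≈ -0.12500)
z(V) = 2*V
q(w) = 3*w² (q(w) = (2*w + w)*w = (3*w)*w = 3*w²)
X(J, n) = -4/n - n/4 (X(J, n) = n*(-¼) - 4/n = -n/4 - 4/n = -4/n - n/4)
(-3 + X(D, q(3)))*(-23) = (-3 + (-4/(3*3²) - 3*3²/4))*(-23) = (-3 + (-4/(3*9) - 3*9/4))*(-23) = (-3 + (-4/27 - ¼*27))*(-23) = (-3 + (-4*1/27 - 27/4))*(-23) = (-3 + (-4/27 - 27/4))*(-23) = (-3 - 745/108)*(-23) = -1069/108*(-23) = 24587/108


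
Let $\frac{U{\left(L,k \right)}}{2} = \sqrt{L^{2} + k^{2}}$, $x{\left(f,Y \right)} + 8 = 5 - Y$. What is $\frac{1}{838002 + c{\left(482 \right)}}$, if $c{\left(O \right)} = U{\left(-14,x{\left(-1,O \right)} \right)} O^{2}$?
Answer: $- \frac{419001}{25413082614345790} + \frac{116162 \sqrt{235421}}{12706541307172895} \approx 4.4192 \cdot 10^{-9}$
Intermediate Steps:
$x{\left(f,Y \right)} = -3 - Y$ ($x{\left(f,Y \right)} = -8 - \left(-5 + Y\right) = -3 - Y$)
$U{\left(L,k \right)} = 2 \sqrt{L^{2} + k^{2}}$
$c{\left(O \right)} = 2 O^{2} \sqrt{196 + \left(-3 - O\right)^{2}}$ ($c{\left(O \right)} = 2 \sqrt{\left(-14\right)^{2} + \left(-3 - O\right)^{2}} O^{2} = 2 \sqrt{196 + \left(-3 - O\right)^{2}} O^{2} = 2 O^{2} \sqrt{196 + \left(-3 - O\right)^{2}}$)
$\frac{1}{838002 + c{\left(482 \right)}} = \frac{1}{838002 + 2 \cdot 482^{2} \sqrt{196 + \left(3 + 482\right)^{2}}} = \frac{1}{838002 + 2 \cdot 232324 \sqrt{196 + 485^{2}}} = \frac{1}{838002 + 2 \cdot 232324 \sqrt{196 + 235225}} = \frac{1}{838002 + 2 \cdot 232324 \sqrt{235421}} = \frac{1}{838002 + 464648 \sqrt{235421}}$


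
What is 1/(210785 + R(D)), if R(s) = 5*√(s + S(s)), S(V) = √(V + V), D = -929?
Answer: 1/(210785 + 5*√(-929 + I*√1858)) ≈ 4.7441e-6 - 3.43e-9*I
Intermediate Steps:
S(V) = √2*√V (S(V) = √(2*V) = √2*√V)
R(s) = 5*√(s + √2*√s)
1/(210785 + R(D)) = 1/(210785 + 5*√(-929 + √2*√(-929))) = 1/(210785 + 5*√(-929 + √2*(I*√929))) = 1/(210785 + 5*√(-929 + I*√1858))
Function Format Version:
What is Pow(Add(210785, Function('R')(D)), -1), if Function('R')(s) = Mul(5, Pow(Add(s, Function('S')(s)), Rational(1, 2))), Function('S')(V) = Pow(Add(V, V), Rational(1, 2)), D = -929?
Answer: Pow(Add(210785, Mul(5, Pow(Add(-929, Mul(I, Pow(1858, Rational(1, 2)))), Rational(1, 2)))), -1) ≈ Add(4.7441e-6, Mul(-3.43e-9, I))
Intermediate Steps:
Function('S')(V) = Mul(Pow(2, Rational(1, 2)), Pow(V, Rational(1, 2))) (Function('S')(V) = Pow(Mul(2, V), Rational(1, 2)) = Mul(Pow(2, Rational(1, 2)), Pow(V, Rational(1, 2))))
Function('R')(s) = Mul(5, Pow(Add(s, Mul(Pow(2, Rational(1, 2)), Pow(s, Rational(1, 2)))), Rational(1, 2)))
Pow(Add(210785, Function('R')(D)), -1) = Pow(Add(210785, Mul(5, Pow(Add(-929, Mul(Pow(2, Rational(1, 2)), Pow(-929, Rational(1, 2)))), Rational(1, 2)))), -1) = Pow(Add(210785, Mul(5, Pow(Add(-929, Mul(Pow(2, Rational(1, 2)), Mul(I, Pow(929, Rational(1, 2))))), Rational(1, 2)))), -1) = Pow(Add(210785, Mul(5, Pow(Add(-929, Mul(I, Pow(1858, Rational(1, 2)))), Rational(1, 2)))), -1)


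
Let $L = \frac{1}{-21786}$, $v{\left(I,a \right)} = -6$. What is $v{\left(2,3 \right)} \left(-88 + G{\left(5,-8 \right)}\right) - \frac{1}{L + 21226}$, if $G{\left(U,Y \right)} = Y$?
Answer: $\frac{266359447974}{462429635} \approx 576.0$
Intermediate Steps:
$L = - \frac{1}{21786} \approx -4.5901 \cdot 10^{-5}$
$v{\left(2,3 \right)} \left(-88 + G{\left(5,-8 \right)}\right) - \frac{1}{L + 21226} = - 6 \left(-88 - 8\right) - \frac{1}{- \frac{1}{21786} + 21226} = \left(-6\right) \left(-96\right) - \frac{1}{\frac{462429635}{21786}} = 576 - \frac{21786}{462429635} = \frac{266359447974}{462429635}$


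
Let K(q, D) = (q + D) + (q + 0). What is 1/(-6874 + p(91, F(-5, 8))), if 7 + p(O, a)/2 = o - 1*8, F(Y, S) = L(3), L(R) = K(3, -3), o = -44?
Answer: -1/6992 ≈ -0.00014302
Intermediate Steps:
K(q, D) = D + 2*q (K(q, D) = (D + q) + q = D + 2*q)
L(R) = 3 (L(R) = -3 + 2*3 = -3 + 6 = 3)
F(Y, S) = 3
p(O, a) = -118 (p(O, a) = -14 + 2*(-44 - 1*8) = -14 + 2*(-44 - 8) = -14 + 2*(-52) = -14 - 104 = -118)
1/(-6874 + p(91, F(-5, 8))) = 1/(-6874 - 118) = 1/(-6992) = -1/6992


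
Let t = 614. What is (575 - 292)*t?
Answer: 173762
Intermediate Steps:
(575 - 292)*t = (575 - 292)*614 = 283*614 = 173762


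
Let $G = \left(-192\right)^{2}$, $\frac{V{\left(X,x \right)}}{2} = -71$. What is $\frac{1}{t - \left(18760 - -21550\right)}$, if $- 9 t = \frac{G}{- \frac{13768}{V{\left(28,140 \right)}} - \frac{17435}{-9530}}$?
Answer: $- \frac{13368481}{539437764406} \approx -2.4782 \cdot 10^{-5}$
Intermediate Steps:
$V{\left(X,x \right)} = -142$ ($V{\left(X,x \right)} = 2 \left(-71\right) = -142$)
$G = 36864$
$t = - \frac{554295296}{13368481}$ ($t = - \frac{36864 \frac{1}{- \frac{13768}{-142} - \frac{17435}{-9530}}}{9} = - \frac{36864 \frac{1}{\left(-13768\right) \left(- \frac{1}{142}\right) - - \frac{3487}{1906}}}{9} = - \frac{36864 \frac{1}{\frac{6884}{71} + \frac{3487}{1906}}}{9} = - \frac{36864 \frac{1}{\frac{13368481}{135326}}}{9} = - \frac{36864 \cdot \frac{135326}{13368481}}{9} = \left(- \frac{1}{9}\right) \frac{4988657664}{13368481} = - \frac{554295296}{13368481} \approx -41.463$)
$\frac{1}{t - \left(18760 - -21550\right)} = \frac{1}{- \frac{554295296}{13368481} - \left(18760 - -21550\right)} = \frac{1}{- \frac{554295296}{13368481} - \left(18760 + 21550\right)} = \frac{1}{- \frac{554295296}{13368481} - 40310} = \frac{1}{- \frac{539437764406}{13368481}} = - \frac{13368481}{539437764406}$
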